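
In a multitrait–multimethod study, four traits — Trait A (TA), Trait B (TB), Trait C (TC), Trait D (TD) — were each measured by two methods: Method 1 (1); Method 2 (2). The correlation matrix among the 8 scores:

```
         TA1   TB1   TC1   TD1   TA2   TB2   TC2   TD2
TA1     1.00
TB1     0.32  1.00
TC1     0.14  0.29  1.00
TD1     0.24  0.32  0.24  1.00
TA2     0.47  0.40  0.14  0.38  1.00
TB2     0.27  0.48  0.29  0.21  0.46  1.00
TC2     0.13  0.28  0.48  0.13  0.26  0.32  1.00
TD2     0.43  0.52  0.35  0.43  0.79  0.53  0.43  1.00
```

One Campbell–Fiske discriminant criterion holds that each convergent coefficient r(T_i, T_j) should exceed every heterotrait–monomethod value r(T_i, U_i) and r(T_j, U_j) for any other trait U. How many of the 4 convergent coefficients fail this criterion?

3

Each convergent coefficient versus the relevant comparison correlations:
TA (methods 1·2): 0.47 vs {0.32, 0.46, 0.14, 0.26, 0.24, 0.79} → fail.
TB (methods 1·2): 0.48 vs {0.32, 0.46, 0.29, 0.32, 0.32, 0.53} → fail.
TC (methods 1·2): 0.48 vs {0.14, 0.26, 0.29, 0.32, 0.24, 0.43} → pass.
TD (methods 1·2): 0.43 vs {0.24, 0.79, 0.32, 0.53, 0.24, 0.43} → fail.
3 of 4 fail.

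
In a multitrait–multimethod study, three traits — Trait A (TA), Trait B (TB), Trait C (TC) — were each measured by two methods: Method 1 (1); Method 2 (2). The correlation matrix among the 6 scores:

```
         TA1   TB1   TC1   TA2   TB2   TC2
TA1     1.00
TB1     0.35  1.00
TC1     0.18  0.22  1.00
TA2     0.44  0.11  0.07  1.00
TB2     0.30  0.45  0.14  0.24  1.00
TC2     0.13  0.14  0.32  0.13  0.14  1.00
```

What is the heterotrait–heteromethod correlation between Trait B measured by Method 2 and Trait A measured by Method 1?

0.30

Different traits and methods: r(TB2, TA1) = 0.30.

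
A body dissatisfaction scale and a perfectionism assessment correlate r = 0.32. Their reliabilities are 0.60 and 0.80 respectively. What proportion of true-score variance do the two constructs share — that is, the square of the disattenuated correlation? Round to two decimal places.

Disattenuated r = 0.32 / √(0.60 × 0.80) = 0.32 / 0.6928 = 0.4619.
Shared true-score variance = 0.4619² = 0.2134 ≈ 0.21.

0.21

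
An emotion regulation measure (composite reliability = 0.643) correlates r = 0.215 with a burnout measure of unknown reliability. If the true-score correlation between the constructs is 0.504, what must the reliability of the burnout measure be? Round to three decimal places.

0.283

r_true = r_obs / √(r_xx · r_yy) ⇒ 0.504 = 0.215 / √(0.643 · r_yy).
√(0.643 · r_yy) = 0.215 / 0.504 = 0.4266; 0.643 · r_yy = 0.1820; r_yy = 0.1820 / 0.643 ≈ 0.283.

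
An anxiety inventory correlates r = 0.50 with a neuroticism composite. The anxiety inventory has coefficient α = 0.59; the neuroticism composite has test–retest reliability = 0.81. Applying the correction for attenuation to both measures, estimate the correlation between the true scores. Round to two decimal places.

0.72

r_true = r_obs / √(r_xx · r_yy) = 0.50 / √(0.59 × 0.81) = 0.50 / √0.4779 = 0.50 / 0.6913 ≈ 0.72.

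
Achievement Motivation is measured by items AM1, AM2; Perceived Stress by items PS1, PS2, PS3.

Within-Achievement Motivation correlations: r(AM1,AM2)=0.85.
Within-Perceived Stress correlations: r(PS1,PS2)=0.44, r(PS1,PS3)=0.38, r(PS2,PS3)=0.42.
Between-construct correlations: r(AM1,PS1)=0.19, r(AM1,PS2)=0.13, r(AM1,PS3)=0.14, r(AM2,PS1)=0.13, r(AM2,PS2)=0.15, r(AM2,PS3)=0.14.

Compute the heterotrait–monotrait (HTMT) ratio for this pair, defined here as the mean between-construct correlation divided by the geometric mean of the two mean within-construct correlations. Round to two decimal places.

Between-construct mean = 0.88/6 = 0.1467.
Mean within-AM = 0.85/1 = 0.8500; mean within-PS = 1.24/3 = 0.4133.
Geometric mean = √(0.8500 × 0.4133) = 0.5927.
HTMT = 0.1467 / 0.5927 = 0.25.

0.25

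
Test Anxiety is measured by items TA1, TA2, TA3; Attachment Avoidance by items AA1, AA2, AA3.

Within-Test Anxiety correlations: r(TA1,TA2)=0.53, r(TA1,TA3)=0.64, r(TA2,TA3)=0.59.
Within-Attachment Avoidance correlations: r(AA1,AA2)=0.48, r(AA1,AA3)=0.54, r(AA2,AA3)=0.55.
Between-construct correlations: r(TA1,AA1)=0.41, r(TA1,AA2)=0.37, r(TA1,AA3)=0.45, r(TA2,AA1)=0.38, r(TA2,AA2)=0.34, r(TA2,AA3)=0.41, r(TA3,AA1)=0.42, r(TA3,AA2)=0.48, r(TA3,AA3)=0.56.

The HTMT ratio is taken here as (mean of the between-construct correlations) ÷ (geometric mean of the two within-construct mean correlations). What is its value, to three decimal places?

Between-construct mean = 3.82/9 = 0.4244.
Mean within-TA = 1.76/3 = 0.5867; mean within-AA = 1.57/3 = 0.5233.
Geometric mean = √(0.5867 × 0.5233) = 0.5541.
HTMT = 0.4244 / 0.5541 = 0.766.

0.766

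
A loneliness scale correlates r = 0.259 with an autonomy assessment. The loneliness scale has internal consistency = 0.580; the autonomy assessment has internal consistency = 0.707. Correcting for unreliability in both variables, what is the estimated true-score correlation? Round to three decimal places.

0.404

r_true = r_obs / √(r_xx · r_yy) = 0.259 / √(0.580 × 0.707) = 0.259 / √0.410060 = 0.259 / 0.6404 ≈ 0.404.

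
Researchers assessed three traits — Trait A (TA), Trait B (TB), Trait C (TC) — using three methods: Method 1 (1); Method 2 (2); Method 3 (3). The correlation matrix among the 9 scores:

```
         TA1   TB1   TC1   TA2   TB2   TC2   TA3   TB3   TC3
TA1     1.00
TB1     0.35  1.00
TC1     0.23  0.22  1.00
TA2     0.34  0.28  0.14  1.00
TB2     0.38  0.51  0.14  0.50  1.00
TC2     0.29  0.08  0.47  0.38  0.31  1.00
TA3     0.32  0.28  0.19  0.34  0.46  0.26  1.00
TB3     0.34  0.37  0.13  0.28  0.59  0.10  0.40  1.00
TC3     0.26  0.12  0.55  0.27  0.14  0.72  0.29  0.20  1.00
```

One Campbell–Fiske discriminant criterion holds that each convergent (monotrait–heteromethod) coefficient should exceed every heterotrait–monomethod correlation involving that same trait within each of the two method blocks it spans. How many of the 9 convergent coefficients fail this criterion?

4

Each convergent coefficient versus the relevant comparison correlations:
TA (methods 1·2): 0.34 vs {0.35, 0.50, 0.23, 0.38} → fail.
TA (methods 1·3): 0.32 vs {0.35, 0.40, 0.23, 0.29} → fail.
TA (methods 2·3): 0.34 vs {0.50, 0.40, 0.38, 0.29} → fail.
TB (methods 1·2): 0.51 vs {0.35, 0.50, 0.22, 0.31} → pass.
TB (methods 1·3): 0.37 vs {0.35, 0.40, 0.22, 0.20} → fail.
TB (methods 2·3): 0.59 vs {0.50, 0.40, 0.31, 0.20} → pass.
TC (methods 1·2): 0.47 vs {0.23, 0.38, 0.22, 0.31} → pass.
TC (methods 1·3): 0.55 vs {0.23, 0.29, 0.22, 0.20} → pass.
TC (methods 2·3): 0.72 vs {0.38, 0.29, 0.31, 0.20} → pass.
4 of 9 fail.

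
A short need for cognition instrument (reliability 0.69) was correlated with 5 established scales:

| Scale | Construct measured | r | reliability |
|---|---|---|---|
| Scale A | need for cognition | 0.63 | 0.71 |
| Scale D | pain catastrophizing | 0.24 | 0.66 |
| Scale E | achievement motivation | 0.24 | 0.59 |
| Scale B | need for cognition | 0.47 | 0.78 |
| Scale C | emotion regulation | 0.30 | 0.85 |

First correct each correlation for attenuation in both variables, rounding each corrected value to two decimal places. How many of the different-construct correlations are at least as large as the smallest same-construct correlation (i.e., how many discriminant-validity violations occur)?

0

Disattenuated r (r / √(r_scale · r_new)):
  Scale A (conv): 0.63 / √(0.71·0.69) = 0.90
  Scale D (disc): 0.24 / √(0.66·0.69) = 0.36
  Scale E (disc): 0.24 / √(0.59·0.69) = 0.38
  Scale B (conv): 0.47 / √(0.78·0.69) = 0.64
  Scale C (disc): 0.30 / √(0.85·0.69) = 0.39
Smallest convergent = 0.64. Discriminant values: 0.36, 0.38, 0.39; count ≥ 0.64 → 0.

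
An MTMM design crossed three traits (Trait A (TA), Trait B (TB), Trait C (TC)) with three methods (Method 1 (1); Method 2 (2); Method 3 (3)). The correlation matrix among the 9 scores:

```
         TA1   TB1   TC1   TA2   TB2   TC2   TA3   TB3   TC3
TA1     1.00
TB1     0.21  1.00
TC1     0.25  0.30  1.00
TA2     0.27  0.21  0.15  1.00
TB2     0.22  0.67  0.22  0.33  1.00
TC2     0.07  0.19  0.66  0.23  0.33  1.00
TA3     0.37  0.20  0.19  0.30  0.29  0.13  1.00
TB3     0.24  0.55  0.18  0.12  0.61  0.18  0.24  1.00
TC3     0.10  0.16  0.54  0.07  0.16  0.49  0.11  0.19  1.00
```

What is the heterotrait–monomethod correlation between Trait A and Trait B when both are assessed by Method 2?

Different traits, same method: r(TA2, TB2) = 0.33.

0.33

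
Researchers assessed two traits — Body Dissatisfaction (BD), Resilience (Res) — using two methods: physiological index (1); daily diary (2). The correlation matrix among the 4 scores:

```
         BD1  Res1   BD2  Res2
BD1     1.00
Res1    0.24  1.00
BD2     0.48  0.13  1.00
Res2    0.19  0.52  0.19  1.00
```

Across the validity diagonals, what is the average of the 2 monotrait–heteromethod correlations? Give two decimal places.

Convergent values: 0.48, 0.52; mean = 1.00/2 = 0.50.

0.50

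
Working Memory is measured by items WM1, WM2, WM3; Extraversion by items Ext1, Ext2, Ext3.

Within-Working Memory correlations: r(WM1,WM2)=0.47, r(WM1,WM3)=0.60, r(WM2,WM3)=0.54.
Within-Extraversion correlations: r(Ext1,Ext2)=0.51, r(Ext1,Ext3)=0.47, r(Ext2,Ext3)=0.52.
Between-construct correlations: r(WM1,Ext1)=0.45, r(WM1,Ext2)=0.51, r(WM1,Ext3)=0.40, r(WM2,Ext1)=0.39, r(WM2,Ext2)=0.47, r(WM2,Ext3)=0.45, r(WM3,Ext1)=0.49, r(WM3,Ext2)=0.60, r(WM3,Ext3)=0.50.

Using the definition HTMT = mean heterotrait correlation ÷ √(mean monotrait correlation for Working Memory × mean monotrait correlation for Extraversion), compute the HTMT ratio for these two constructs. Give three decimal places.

Mean between = 4.26/9 = 0.4733.
Mean within-WM = 1.61/3 = 0.5367; mean within-Ext = 1.50/3 = 0.5000.
Geometric mean = √(0.5367 × 0.5000) = 0.5180.
HTMT = 0.4733 / 0.5180 = 0.914.

0.914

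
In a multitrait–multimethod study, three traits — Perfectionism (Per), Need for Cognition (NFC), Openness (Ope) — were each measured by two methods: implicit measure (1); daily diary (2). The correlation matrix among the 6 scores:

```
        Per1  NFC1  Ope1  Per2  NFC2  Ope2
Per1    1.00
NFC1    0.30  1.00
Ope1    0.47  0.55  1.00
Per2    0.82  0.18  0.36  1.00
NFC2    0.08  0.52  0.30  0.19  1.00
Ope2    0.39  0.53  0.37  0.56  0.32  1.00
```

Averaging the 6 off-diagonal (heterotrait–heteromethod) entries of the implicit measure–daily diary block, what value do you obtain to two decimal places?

HTHM values (method 1 × method 2): 0.08, 0.39, 0.18, 0.53, 0.36, 0.30; mean = 1.84/6 = 0.31.

0.31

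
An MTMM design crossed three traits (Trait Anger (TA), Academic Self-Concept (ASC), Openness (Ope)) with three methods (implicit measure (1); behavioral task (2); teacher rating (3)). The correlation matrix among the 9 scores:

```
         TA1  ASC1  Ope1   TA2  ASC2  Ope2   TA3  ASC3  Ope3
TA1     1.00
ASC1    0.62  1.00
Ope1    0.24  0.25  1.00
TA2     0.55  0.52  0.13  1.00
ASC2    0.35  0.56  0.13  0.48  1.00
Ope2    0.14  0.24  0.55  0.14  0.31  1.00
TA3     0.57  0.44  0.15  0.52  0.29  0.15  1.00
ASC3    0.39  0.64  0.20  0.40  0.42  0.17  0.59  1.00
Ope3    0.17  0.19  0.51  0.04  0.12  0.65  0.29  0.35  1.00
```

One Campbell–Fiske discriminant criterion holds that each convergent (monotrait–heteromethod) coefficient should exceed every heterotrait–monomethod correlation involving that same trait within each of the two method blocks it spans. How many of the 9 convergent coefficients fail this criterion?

Checking each validity diagonal entry against its comparison values:
TA (methods 1·2): 0.55 vs {0.62, 0.48, 0.24, 0.14} → fail.
TA (methods 1·3): 0.57 vs {0.62, 0.59, 0.24, 0.29} → fail.
TA (methods 2·3): 0.52 vs {0.48, 0.59, 0.14, 0.29} → fail.
ASC (methods 1·2): 0.56 vs {0.62, 0.48, 0.25, 0.31} → fail.
ASC (methods 1·3): 0.64 vs {0.62, 0.59, 0.25, 0.35} → pass.
ASC (methods 2·3): 0.42 vs {0.48, 0.59, 0.31, 0.35} → fail.
Ope (methods 1·2): 0.55 vs {0.24, 0.14, 0.25, 0.31} → pass.
Ope (methods 1·3): 0.51 vs {0.24, 0.29, 0.25, 0.35} → pass.
Ope (methods 2·3): 0.65 vs {0.14, 0.29, 0.31, 0.35} → pass.
5 of 9 fail.

5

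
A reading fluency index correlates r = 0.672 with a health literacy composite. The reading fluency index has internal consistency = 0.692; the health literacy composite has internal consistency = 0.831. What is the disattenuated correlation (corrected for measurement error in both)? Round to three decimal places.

0.886

r_true = r_obs / √(r_xx · r_yy) = 0.672 / √(0.692 × 0.831) = 0.672 / √0.575052 = 0.672 / 0.7583 ≈ 0.886.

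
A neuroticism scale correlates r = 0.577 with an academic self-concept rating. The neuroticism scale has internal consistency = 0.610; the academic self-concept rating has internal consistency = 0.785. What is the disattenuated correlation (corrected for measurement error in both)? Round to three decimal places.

r_true = r_obs / √(r_xx · r_yy) = 0.577 / √(0.610 × 0.785) = 0.577 / √0.478850 = 0.577 / 0.6920 ≈ 0.834.

0.834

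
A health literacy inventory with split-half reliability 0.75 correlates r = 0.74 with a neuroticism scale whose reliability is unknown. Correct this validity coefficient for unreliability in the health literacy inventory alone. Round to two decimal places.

Single correction: r_c = r_obs / √r_xx = 0.74 / √0.75 = 0.74 / 0.8660 ≈ 0.85.

0.85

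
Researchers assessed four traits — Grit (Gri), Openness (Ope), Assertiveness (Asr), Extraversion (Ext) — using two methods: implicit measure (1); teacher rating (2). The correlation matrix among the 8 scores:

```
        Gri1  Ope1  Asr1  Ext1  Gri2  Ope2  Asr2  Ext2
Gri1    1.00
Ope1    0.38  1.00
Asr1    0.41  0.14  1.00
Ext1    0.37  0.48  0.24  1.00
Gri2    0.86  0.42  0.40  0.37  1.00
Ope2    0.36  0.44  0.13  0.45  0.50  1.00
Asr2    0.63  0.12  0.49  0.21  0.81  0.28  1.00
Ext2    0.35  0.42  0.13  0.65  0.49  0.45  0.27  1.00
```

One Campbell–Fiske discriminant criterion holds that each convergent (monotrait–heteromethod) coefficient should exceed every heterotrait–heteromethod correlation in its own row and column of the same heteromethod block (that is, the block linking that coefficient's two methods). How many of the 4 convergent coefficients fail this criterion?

2

Each convergent coefficient versus the relevant comparison correlations:
Gri (methods 1·2): 0.86 vs {0.36, 0.42, 0.63, 0.40, 0.35, 0.37} → pass.
Ope (methods 1·2): 0.44 vs {0.42, 0.36, 0.12, 0.13, 0.42, 0.45} → fail.
Asr (methods 1·2): 0.49 vs {0.40, 0.63, 0.13, 0.12, 0.13, 0.21} → fail.
Ext (methods 1·2): 0.65 vs {0.37, 0.35, 0.45, 0.42, 0.21, 0.13} → pass.
2 of 4 fail.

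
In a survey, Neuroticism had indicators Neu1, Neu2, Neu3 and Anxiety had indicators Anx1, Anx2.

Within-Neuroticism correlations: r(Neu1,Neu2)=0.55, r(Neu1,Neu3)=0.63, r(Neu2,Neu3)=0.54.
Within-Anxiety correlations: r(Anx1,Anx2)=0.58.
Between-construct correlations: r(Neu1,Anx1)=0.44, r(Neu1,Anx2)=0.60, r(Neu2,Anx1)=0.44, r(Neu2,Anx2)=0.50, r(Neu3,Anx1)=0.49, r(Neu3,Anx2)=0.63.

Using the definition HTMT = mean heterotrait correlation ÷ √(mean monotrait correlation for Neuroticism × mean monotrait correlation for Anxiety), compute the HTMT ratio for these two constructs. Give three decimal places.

0.896

Between-construct mean = 3.10/6 = 0.5167.
Mean within-Neu = 1.72/3 = 0.5733; mean within-Anx = 0.58/1 = 0.5800.
Geometric mean = √(0.5733 × 0.5800) = 0.5766.
HTMT = 0.5167 / 0.5766 = 0.896.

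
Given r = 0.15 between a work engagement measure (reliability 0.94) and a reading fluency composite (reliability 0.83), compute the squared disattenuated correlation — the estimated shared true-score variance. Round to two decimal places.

0.03

Disattenuated r = 0.15 / √(0.94 × 0.83) = 0.15 / 0.8833 = 0.1698.
Shared true-score variance = 0.1698² = 0.0288 ≈ 0.03.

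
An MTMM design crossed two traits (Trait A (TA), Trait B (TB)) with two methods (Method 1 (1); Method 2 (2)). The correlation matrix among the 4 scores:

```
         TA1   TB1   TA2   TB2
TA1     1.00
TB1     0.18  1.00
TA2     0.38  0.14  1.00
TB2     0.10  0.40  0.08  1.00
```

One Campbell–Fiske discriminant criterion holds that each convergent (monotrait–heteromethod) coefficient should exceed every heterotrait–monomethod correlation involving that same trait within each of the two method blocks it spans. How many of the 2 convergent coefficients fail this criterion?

0

Checking each validity diagonal entry against its comparison values:
TA (methods 1·2): 0.38 vs {0.18, 0.08} → pass.
TB (methods 1·2): 0.40 vs {0.18, 0.08} → pass.
0 of 2 fail.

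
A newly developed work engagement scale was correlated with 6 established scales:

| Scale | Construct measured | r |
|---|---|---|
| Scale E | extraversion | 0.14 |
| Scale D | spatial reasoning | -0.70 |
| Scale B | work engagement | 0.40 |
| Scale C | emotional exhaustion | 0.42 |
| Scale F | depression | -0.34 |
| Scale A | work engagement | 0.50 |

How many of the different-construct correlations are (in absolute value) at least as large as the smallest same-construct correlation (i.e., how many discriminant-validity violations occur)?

2

Convergent (same construct = work engagement): Scale B, Scale A.
Smallest convergent = 0.40. Discriminant |r|: 0.14, 0.70, 0.42, 0.34; count ≥ 0.40 → 2.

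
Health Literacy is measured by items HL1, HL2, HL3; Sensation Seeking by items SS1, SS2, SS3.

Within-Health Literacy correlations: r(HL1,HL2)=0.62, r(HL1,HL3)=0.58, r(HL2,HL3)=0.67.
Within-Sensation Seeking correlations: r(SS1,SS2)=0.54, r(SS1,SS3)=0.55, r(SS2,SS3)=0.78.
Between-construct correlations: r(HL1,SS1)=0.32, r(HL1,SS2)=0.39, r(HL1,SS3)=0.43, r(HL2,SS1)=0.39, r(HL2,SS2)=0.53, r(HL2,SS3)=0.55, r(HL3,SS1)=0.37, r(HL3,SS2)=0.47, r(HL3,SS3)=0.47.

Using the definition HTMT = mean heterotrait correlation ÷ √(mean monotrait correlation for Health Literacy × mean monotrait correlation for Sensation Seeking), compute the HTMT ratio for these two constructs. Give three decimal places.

Mean heterotrait r = 3.92/9 = 0.4356.
Mean within-HL = 1.87/3 = 0.6233; mean within-SS = 1.87/3 = 0.6233.
Geometric mean = √(0.6233 × 0.6233) = 0.6233.
HTMT = 0.4356 / 0.6233 = 0.699.

0.699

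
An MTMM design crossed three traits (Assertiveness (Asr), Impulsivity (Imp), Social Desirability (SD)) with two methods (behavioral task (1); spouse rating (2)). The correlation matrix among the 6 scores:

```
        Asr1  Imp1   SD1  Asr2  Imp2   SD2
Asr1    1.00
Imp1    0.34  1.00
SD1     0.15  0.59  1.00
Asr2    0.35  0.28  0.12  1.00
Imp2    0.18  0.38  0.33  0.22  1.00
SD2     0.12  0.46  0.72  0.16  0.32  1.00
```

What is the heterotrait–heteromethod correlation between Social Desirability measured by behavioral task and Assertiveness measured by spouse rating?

0.12

Different traits and methods: r(SD1, Asr2) = 0.12.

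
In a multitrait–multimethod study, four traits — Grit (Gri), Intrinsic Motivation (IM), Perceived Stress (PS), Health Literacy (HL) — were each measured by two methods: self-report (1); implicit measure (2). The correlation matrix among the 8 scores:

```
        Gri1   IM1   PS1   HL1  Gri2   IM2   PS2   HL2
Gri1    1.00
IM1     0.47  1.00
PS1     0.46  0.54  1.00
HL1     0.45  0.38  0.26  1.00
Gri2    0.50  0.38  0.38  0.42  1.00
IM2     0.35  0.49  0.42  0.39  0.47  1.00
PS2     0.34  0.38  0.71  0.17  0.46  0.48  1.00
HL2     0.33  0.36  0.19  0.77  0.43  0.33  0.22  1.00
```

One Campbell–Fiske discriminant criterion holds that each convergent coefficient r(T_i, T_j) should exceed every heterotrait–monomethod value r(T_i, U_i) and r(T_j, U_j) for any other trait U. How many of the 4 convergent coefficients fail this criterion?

1

Checking each validity diagonal entry against its comparison values:
Gri (methods 1·2): 0.50 vs {0.47, 0.47, 0.46, 0.46, 0.45, 0.43} → pass.
IM (methods 1·2): 0.49 vs {0.47, 0.47, 0.54, 0.48, 0.38, 0.33} → fail.
PS (methods 1·2): 0.71 vs {0.46, 0.46, 0.54, 0.48, 0.26, 0.22} → pass.
HL (methods 1·2): 0.77 vs {0.45, 0.43, 0.38, 0.33, 0.26, 0.22} → pass.
1 of 4 fail.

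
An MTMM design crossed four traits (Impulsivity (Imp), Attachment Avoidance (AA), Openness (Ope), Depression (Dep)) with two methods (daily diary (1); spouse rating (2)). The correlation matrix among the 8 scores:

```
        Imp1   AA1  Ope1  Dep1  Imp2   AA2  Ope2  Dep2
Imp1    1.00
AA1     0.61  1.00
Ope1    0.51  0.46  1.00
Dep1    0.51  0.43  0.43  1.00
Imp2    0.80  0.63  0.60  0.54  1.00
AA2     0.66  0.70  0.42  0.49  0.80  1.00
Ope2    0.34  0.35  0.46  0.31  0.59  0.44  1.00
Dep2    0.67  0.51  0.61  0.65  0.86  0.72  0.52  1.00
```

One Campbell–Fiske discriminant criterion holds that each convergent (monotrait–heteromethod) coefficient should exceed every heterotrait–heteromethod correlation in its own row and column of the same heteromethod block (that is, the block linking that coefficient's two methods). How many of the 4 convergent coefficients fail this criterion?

Each convergent coefficient versus the relevant comparison correlations:
Imp (methods 1·2): 0.80 vs {0.66, 0.63, 0.34, 0.60, 0.67, 0.54} → pass.
AA (methods 1·2): 0.70 vs {0.63, 0.66, 0.35, 0.42, 0.51, 0.49} → pass.
Ope (methods 1·2): 0.46 vs {0.60, 0.34, 0.42, 0.35, 0.61, 0.31} → fail.
Dep (methods 1·2): 0.65 vs {0.54, 0.67, 0.49, 0.51, 0.31, 0.61} → fail.
2 of 4 fail.

2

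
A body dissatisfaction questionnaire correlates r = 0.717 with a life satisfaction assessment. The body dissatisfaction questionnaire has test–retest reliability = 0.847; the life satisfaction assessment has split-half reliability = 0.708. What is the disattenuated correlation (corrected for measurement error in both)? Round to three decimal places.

r_true = r_obs / √(r_xx · r_yy) = 0.717 / √(0.847 × 0.708) = 0.717 / √0.599676 = 0.717 / 0.7744 ≈ 0.926.

0.926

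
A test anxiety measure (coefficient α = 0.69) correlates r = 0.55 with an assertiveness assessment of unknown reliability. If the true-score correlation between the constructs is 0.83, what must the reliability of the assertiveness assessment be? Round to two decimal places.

r_true = r_obs / √(r_xx · r_yy) ⇒ 0.83 = 0.55 / √(0.69 · r_yy).
√(0.69 · r_yy) = 0.55 / 0.83 = 0.6627; 0.69 · r_yy = 0.4392; r_yy = 0.4392 / 0.69 ≈ 0.64.

0.64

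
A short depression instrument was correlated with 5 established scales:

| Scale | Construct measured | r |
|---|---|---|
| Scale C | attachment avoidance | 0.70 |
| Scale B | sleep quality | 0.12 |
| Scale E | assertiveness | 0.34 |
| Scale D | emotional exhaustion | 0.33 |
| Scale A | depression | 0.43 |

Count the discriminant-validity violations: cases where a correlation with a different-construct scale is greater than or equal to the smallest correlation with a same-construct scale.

1

Convergent (same construct = depression): Scale A.
Smallest convergent = 0.43. Discriminant values: 0.70, 0.12, 0.34, 0.33; count ≥ 0.43 → 1.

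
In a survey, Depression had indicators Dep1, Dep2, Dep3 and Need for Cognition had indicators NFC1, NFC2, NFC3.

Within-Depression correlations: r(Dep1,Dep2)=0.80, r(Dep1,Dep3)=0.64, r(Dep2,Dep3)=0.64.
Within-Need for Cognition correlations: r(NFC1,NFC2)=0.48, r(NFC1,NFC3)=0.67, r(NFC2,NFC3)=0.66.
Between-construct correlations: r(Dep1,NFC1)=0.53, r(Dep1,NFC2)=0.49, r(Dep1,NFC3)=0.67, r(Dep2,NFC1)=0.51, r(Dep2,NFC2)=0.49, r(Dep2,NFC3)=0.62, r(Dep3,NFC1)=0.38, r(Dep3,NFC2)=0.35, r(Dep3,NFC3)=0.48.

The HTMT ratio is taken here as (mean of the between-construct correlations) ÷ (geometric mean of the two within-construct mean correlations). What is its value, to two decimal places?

Mean between = 4.52/9 = 0.5022.
Mean within-Dep = 2.08/3 = 0.6933; mean within-NFC = 1.81/3 = 0.6033.
Geometric mean = √(0.6933 × 0.6033) = 0.6467.
HTMT = 0.5022 / 0.6467 = 0.78.

0.78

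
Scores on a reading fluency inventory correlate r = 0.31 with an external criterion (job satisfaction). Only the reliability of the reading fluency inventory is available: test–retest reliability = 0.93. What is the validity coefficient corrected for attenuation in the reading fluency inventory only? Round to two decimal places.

Single correction: r_c = r_obs / √r_xx = 0.31 / √0.93 = 0.31 / 0.9644 ≈ 0.32.

0.32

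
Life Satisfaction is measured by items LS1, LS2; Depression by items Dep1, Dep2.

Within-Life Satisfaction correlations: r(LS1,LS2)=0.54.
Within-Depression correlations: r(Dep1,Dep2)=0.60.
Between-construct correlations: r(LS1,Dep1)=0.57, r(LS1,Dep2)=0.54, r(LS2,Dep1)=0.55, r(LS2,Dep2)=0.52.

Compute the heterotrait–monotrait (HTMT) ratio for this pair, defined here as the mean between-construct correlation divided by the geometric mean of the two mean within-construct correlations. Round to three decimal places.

0.957

Mean between = 2.18/4 = 0.5450.
Mean within-LS = 0.54/1 = 0.5400; mean within-Dep = 0.60/1 = 0.6000.
Geometric mean = √(0.5400 × 0.6000) = 0.5692.
HTMT = 0.5450 / 0.5692 = 0.957.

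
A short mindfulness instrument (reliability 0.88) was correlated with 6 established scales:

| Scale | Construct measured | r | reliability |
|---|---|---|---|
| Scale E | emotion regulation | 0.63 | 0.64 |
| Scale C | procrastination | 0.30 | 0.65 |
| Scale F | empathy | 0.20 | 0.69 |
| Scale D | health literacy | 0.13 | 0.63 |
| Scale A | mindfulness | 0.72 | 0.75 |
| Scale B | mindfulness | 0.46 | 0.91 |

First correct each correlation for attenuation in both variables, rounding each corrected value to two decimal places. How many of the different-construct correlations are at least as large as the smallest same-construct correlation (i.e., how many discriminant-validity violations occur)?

Disattenuated r (r / √(r_scale · r_new)):
  Scale E (disc): 0.63 / √(0.64·0.88) = 0.84
  Scale C (disc): 0.30 / √(0.65·0.88) = 0.40
  Scale F (disc): 0.20 / √(0.69·0.88) = 0.26
  Scale D (disc): 0.13 / √(0.63·0.88) = 0.17
  Scale A (conv): 0.72 / √(0.75·0.88) = 0.89
  Scale B (conv): 0.46 / √(0.91·0.88) = 0.51
Smallest convergent = 0.51. Discriminant values: 0.84, 0.40, 0.26, 0.17; count ≥ 0.51 → 1.

1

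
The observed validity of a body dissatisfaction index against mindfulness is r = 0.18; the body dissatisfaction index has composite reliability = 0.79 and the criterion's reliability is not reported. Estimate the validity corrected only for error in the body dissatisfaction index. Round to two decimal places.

Single correction: r_c = r_obs / √r_xx = 0.18 / √0.79 = 0.18 / 0.8888 ≈ 0.20.

0.20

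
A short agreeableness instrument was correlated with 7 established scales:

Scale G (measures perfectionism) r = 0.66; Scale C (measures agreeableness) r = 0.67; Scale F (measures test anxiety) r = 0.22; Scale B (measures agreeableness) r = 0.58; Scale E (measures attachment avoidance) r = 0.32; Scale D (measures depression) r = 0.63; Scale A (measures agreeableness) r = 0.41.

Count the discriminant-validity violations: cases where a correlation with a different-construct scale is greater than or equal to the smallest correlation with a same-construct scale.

Convergent (same construct = agreeableness): Scale C, Scale B, Scale A.
Smallest convergent = 0.41. Discriminant values: 0.66, 0.22, 0.32, 0.63; count ≥ 0.41 → 2.

2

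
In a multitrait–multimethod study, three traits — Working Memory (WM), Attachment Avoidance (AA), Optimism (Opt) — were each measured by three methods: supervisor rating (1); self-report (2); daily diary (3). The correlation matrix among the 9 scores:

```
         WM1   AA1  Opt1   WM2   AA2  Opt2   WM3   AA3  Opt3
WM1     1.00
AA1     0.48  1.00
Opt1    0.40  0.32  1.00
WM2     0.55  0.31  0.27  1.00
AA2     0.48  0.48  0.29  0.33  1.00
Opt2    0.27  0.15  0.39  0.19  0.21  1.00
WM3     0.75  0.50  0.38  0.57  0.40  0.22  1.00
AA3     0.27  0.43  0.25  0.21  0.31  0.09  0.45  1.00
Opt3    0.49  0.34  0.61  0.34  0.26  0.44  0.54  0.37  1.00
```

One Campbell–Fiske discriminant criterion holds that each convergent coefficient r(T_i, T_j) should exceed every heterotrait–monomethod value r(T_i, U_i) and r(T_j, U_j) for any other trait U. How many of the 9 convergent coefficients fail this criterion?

5

Convergent coefficients and their comparison sets:
WM (methods 1·2): 0.55 vs {0.48, 0.33, 0.40, 0.19} → pass.
WM (methods 1·3): 0.75 vs {0.48, 0.45, 0.40, 0.54} → pass.
WM (methods 2·3): 0.57 vs {0.33, 0.45, 0.19, 0.54} → pass.
AA (methods 1·2): 0.48 vs {0.48, 0.33, 0.32, 0.21} → fail.
AA (methods 1·3): 0.43 vs {0.48, 0.45, 0.32, 0.37} → fail.
AA (methods 2·3): 0.31 vs {0.33, 0.45, 0.21, 0.37} → fail.
Opt (methods 1·2): 0.39 vs {0.40, 0.19, 0.32, 0.21} → fail.
Opt (methods 1·3): 0.61 vs {0.40, 0.54, 0.32, 0.37} → pass.
Opt (methods 2·3): 0.44 vs {0.19, 0.54, 0.21, 0.37} → fail.
5 of 9 fail.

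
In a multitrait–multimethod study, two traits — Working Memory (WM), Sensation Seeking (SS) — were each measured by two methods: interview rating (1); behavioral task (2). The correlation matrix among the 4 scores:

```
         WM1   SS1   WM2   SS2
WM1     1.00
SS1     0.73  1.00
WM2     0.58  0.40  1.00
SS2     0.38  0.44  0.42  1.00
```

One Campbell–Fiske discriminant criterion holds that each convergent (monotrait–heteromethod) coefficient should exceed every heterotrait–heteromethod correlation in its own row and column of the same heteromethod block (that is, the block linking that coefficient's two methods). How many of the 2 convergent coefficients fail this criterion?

Convergent coefficients and their comparison sets:
WM (methods 1·2): 0.58 vs {0.38, 0.40} → pass.
SS (methods 1·2): 0.44 vs {0.40, 0.38} → pass.
0 of 2 fail.

0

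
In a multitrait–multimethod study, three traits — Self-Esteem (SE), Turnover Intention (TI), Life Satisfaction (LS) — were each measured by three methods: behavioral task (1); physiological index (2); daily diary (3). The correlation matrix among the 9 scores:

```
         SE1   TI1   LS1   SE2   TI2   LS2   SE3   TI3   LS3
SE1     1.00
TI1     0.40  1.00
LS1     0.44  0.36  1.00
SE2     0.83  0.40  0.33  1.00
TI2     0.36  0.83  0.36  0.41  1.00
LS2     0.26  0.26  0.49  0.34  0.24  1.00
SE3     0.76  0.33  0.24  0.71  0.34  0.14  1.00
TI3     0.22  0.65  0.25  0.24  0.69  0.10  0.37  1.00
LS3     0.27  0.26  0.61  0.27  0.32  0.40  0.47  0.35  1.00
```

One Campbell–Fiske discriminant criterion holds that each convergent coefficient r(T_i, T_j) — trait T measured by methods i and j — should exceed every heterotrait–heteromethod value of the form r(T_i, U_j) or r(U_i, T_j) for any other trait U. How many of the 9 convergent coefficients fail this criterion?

Checking each validity diagonal entry against its comparison values:
SE (methods 1·2): 0.83 vs {0.36, 0.40, 0.26, 0.33} → pass.
SE (methods 1·3): 0.76 vs {0.22, 0.33, 0.27, 0.24} → pass.
SE (methods 2·3): 0.71 vs {0.24, 0.34, 0.27, 0.14} → pass.
TI (methods 1·2): 0.83 vs {0.40, 0.36, 0.26, 0.36} → pass.
TI (methods 1·3): 0.65 vs {0.33, 0.22, 0.26, 0.25} → pass.
TI (methods 2·3): 0.69 vs {0.34, 0.24, 0.32, 0.10} → pass.
LS (methods 1·2): 0.49 vs {0.33, 0.26, 0.36, 0.26} → pass.
LS (methods 1·3): 0.61 vs {0.24, 0.27, 0.25, 0.26} → pass.
LS (methods 2·3): 0.40 vs {0.14, 0.27, 0.10, 0.32} → pass.
0 of 9 fail.

0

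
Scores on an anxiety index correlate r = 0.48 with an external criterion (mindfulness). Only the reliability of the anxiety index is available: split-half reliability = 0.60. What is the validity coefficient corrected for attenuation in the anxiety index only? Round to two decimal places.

Single correction: r_c = r_obs / √r_xx = 0.48 / √0.60 = 0.48 / 0.7746 ≈ 0.62.

0.62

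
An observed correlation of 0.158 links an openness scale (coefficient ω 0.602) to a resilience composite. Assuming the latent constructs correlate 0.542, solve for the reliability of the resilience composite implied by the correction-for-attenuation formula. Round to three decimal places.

0.141

r_true = r_obs / √(r_xx · r_yy) ⇒ 0.542 = 0.158 / √(0.602 · r_yy).
√(0.602 · r_yy) = 0.158 / 0.542 = 0.2915; 0.602 · r_yy = 0.0850; r_yy = 0.0850 / 0.602 ≈ 0.141.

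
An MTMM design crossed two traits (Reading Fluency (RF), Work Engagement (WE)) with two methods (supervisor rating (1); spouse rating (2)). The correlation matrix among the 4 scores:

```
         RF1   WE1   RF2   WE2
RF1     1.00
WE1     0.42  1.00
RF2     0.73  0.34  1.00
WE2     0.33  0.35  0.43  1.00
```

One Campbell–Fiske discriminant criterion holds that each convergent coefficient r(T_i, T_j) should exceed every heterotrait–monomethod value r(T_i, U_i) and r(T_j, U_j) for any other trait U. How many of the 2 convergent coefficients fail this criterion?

1

Each convergent coefficient versus the relevant comparison correlations:
RF (methods 1·2): 0.73 vs {0.42, 0.43} → pass.
WE (methods 1·2): 0.35 vs {0.42, 0.43} → fail.
1 of 2 fail.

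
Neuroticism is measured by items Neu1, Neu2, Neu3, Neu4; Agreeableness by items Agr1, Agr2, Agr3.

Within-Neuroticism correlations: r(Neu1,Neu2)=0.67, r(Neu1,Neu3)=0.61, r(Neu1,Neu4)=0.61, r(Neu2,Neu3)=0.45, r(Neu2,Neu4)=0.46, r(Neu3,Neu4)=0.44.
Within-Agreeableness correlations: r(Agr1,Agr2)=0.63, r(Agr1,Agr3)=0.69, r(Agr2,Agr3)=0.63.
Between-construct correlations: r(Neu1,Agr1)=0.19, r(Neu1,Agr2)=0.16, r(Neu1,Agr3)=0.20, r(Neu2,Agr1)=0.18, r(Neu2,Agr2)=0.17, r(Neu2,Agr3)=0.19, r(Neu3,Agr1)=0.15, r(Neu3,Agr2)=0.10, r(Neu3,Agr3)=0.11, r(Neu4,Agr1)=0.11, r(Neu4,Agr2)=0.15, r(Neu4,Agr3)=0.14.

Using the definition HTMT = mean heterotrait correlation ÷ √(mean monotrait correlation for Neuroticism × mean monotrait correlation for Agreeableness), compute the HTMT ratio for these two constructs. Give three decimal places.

Between-construct mean = 1.85/12 = 0.1542.
Mean within-Neu = 3.24/6 = 0.5400; mean within-Agr = 1.95/3 = 0.6500.
Geometric mean = √(0.5400 × 0.6500) = 0.5925.
HTMT = 0.1542 / 0.5925 = 0.260.

0.260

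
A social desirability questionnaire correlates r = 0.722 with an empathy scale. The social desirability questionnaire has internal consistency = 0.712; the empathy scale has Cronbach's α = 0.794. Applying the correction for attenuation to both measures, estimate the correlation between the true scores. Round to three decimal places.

0.960

r_true = r_obs / √(r_xx · r_yy) = 0.722 / √(0.712 × 0.794) = 0.722 / √0.565328 = 0.722 / 0.7519 ≈ 0.960.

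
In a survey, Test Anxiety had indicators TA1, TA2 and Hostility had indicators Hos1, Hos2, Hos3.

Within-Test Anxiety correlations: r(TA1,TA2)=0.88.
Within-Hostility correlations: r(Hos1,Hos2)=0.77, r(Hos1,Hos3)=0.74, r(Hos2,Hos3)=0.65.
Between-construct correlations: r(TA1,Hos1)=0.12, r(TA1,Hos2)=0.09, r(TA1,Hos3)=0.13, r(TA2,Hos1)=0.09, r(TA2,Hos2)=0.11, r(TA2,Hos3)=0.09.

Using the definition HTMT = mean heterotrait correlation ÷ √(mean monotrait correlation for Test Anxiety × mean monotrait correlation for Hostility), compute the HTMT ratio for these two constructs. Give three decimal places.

0.132

Mean heterotrait r = 0.63/6 = 0.1050.
Mean within-TA = 0.88/1 = 0.8800; mean within-Hos = 2.16/3 = 0.7200.
Geometric mean = √(0.8800 × 0.7200) = 0.7960.
HTMT = 0.1050 / 0.7960 = 0.132.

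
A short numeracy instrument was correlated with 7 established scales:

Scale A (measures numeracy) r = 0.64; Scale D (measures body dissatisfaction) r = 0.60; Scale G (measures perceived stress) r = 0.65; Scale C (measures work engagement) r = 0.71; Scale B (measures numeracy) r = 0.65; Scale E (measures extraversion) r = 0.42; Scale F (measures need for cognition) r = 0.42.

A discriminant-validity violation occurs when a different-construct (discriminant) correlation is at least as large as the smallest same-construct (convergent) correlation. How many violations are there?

Convergent (same construct = numeracy): Scale A, Scale B.
Smallest convergent = 0.64. Discriminant values: 0.60, 0.65, 0.71, 0.42, 0.42; count ≥ 0.64 → 2.

2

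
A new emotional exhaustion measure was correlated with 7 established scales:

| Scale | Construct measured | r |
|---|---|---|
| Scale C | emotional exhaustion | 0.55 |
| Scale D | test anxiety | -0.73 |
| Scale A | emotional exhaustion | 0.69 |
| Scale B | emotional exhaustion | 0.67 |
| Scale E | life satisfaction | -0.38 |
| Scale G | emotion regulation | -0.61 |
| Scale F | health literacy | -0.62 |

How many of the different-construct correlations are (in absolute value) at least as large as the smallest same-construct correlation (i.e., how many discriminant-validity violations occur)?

3

Convergent (same construct = emotional exhaustion): Scale C, Scale A, Scale B.
Smallest convergent = 0.55. Discriminant |r|: 0.73, 0.38, 0.61, 0.62; count ≥ 0.55 → 3.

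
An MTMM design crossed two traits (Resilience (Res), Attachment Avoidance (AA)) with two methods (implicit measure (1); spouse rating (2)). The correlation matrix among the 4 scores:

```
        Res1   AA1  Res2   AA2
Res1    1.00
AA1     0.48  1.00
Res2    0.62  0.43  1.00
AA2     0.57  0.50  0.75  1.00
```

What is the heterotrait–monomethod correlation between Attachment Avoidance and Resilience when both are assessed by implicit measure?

Different traits, same method: r(AA1, Res1) = 0.48.

0.48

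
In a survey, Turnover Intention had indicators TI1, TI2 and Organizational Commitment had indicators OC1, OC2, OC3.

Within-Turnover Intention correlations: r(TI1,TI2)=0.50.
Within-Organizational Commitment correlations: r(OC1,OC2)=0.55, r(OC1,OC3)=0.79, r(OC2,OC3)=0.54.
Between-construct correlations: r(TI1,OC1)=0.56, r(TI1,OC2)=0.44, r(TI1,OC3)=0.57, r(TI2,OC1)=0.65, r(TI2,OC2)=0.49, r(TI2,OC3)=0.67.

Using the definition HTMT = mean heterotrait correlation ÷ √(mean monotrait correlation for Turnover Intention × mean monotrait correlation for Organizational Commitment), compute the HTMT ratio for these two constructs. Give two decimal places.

1.01

Between-construct mean = 3.38/6 = 0.5633.
Mean within-TI = 0.50/1 = 0.5000; mean within-OC = 1.88/3 = 0.6267.
Geometric mean = √(0.5000 × 0.6267) = 0.5598.
HTMT = 0.5633 / 0.5598 = 1.01.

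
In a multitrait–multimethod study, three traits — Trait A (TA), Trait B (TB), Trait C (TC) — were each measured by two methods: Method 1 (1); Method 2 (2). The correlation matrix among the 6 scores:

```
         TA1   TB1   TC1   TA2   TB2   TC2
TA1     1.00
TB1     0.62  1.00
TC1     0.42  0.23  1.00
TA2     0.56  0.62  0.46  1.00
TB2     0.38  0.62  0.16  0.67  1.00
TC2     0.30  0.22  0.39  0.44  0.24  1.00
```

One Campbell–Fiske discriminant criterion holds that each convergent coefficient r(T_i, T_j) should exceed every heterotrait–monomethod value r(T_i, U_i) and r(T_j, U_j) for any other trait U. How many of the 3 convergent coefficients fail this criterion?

Each convergent coefficient versus the relevant comparison correlations:
TA (methods 1·2): 0.56 vs {0.62, 0.67, 0.42, 0.44} → fail.
TB (methods 1·2): 0.62 vs {0.62, 0.67, 0.23, 0.24} → fail.
TC (methods 1·2): 0.39 vs {0.42, 0.44, 0.23, 0.24} → fail.
3 of 3 fail.

3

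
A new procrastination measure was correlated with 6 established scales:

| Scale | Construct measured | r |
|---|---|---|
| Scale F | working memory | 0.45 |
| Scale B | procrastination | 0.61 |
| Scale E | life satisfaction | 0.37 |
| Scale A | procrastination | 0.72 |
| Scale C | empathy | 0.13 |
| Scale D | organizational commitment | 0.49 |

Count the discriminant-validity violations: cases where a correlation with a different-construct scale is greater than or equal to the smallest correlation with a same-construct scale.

0

Convergent (same construct = procrastination): Scale B, Scale A.
Smallest convergent = 0.61. Discriminant values: 0.45, 0.37, 0.13, 0.49; count ≥ 0.61 → 0.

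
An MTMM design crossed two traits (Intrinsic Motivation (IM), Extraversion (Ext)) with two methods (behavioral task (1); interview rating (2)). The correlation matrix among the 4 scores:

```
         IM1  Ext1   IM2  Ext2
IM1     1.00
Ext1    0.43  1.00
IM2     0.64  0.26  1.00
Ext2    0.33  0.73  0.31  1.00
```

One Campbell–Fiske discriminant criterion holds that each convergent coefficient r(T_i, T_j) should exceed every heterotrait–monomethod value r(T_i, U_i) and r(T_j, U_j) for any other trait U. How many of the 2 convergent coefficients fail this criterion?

Checking each validity diagonal entry against its comparison values:
IM (methods 1·2): 0.64 vs {0.43, 0.31} → pass.
Ext (methods 1·2): 0.73 vs {0.43, 0.31} → pass.
0 of 2 fail.

0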